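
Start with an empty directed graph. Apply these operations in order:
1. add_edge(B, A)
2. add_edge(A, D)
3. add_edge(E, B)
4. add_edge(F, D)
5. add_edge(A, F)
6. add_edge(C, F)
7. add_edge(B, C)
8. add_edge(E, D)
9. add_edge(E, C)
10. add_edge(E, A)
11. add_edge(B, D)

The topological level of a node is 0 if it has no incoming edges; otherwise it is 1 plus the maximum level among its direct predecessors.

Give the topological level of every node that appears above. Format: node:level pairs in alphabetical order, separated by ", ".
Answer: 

Op 1: add_edge(B, A). Edges now: 1
Op 2: add_edge(A, D). Edges now: 2
Op 3: add_edge(E, B). Edges now: 3
Op 4: add_edge(F, D). Edges now: 4
Op 5: add_edge(A, F). Edges now: 5
Op 6: add_edge(C, F). Edges now: 6
Op 7: add_edge(B, C). Edges now: 7
Op 8: add_edge(E, D). Edges now: 8
Op 9: add_edge(E, C). Edges now: 9
Op 10: add_edge(E, A). Edges now: 10
Op 11: add_edge(B, D). Edges now: 11
Compute levels (Kahn BFS):
  sources (in-degree 0): E
  process E: level=0
    E->A: in-degree(A)=1, level(A)>=1
    E->B: in-degree(B)=0, level(B)=1, enqueue
    E->C: in-degree(C)=1, level(C)>=1
    E->D: in-degree(D)=3, level(D)>=1
  process B: level=1
    B->A: in-degree(A)=0, level(A)=2, enqueue
    B->C: in-degree(C)=0, level(C)=2, enqueue
    B->D: in-degree(D)=2, level(D)>=2
  process A: level=2
    A->D: in-degree(D)=1, level(D)>=3
    A->F: in-degree(F)=1, level(F)>=3
  process C: level=2
    C->F: in-degree(F)=0, level(F)=3, enqueue
  process F: level=3
    F->D: in-degree(D)=0, level(D)=4, enqueue
  process D: level=4
All levels: A:2, B:1, C:2, D:4, E:0, F:3

Answer: A:2, B:1, C:2, D:4, E:0, F:3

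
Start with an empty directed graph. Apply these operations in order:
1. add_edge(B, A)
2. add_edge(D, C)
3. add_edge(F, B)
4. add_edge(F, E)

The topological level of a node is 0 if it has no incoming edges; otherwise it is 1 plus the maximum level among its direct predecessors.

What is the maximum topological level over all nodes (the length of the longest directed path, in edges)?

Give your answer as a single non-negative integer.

Answer: 2

Derivation:
Op 1: add_edge(B, A). Edges now: 1
Op 2: add_edge(D, C). Edges now: 2
Op 3: add_edge(F, B). Edges now: 3
Op 4: add_edge(F, E). Edges now: 4
Compute levels (Kahn BFS):
  sources (in-degree 0): D, F
  process D: level=0
    D->C: in-degree(C)=0, level(C)=1, enqueue
  process F: level=0
    F->B: in-degree(B)=0, level(B)=1, enqueue
    F->E: in-degree(E)=0, level(E)=1, enqueue
  process C: level=1
  process B: level=1
    B->A: in-degree(A)=0, level(A)=2, enqueue
  process E: level=1
  process A: level=2
All levels: A:2, B:1, C:1, D:0, E:1, F:0
max level = 2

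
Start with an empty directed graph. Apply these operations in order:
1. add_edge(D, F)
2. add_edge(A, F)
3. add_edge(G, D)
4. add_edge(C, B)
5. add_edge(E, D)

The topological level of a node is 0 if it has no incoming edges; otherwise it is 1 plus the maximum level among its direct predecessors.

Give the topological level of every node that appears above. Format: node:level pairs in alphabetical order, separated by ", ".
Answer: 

Op 1: add_edge(D, F). Edges now: 1
Op 2: add_edge(A, F). Edges now: 2
Op 3: add_edge(G, D). Edges now: 3
Op 4: add_edge(C, B). Edges now: 4
Op 5: add_edge(E, D). Edges now: 5
Compute levels (Kahn BFS):
  sources (in-degree 0): A, C, E, G
  process A: level=0
    A->F: in-degree(F)=1, level(F)>=1
  process C: level=0
    C->B: in-degree(B)=0, level(B)=1, enqueue
  process E: level=0
    E->D: in-degree(D)=1, level(D)>=1
  process G: level=0
    G->D: in-degree(D)=0, level(D)=1, enqueue
  process B: level=1
  process D: level=1
    D->F: in-degree(F)=0, level(F)=2, enqueue
  process F: level=2
All levels: A:0, B:1, C:0, D:1, E:0, F:2, G:0

Answer: A:0, B:1, C:0, D:1, E:0, F:2, G:0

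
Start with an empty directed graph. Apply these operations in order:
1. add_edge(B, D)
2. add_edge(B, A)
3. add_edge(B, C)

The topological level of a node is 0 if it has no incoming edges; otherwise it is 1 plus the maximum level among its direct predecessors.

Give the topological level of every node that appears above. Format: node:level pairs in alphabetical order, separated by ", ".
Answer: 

Op 1: add_edge(B, D). Edges now: 1
Op 2: add_edge(B, A). Edges now: 2
Op 3: add_edge(B, C). Edges now: 3
Compute levels (Kahn BFS):
  sources (in-degree 0): B
  process B: level=0
    B->A: in-degree(A)=0, level(A)=1, enqueue
    B->C: in-degree(C)=0, level(C)=1, enqueue
    B->D: in-degree(D)=0, level(D)=1, enqueue
  process A: level=1
  process C: level=1
  process D: level=1
All levels: A:1, B:0, C:1, D:1

Answer: A:1, B:0, C:1, D:1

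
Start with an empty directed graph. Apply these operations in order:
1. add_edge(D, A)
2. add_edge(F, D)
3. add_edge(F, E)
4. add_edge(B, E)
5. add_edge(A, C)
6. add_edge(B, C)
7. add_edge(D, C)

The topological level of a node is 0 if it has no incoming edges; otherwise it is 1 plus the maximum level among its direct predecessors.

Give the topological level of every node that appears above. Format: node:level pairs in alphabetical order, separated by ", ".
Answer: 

Answer: A:2, B:0, C:3, D:1, E:1, F:0

Derivation:
Op 1: add_edge(D, A). Edges now: 1
Op 2: add_edge(F, D). Edges now: 2
Op 3: add_edge(F, E). Edges now: 3
Op 4: add_edge(B, E). Edges now: 4
Op 5: add_edge(A, C). Edges now: 5
Op 6: add_edge(B, C). Edges now: 6
Op 7: add_edge(D, C). Edges now: 7
Compute levels (Kahn BFS):
  sources (in-degree 0): B, F
  process B: level=0
    B->C: in-degree(C)=2, level(C)>=1
    B->E: in-degree(E)=1, level(E)>=1
  process F: level=0
    F->D: in-degree(D)=0, level(D)=1, enqueue
    F->E: in-degree(E)=0, level(E)=1, enqueue
  process D: level=1
    D->A: in-degree(A)=0, level(A)=2, enqueue
    D->C: in-degree(C)=1, level(C)>=2
  process E: level=1
  process A: level=2
    A->C: in-degree(C)=0, level(C)=3, enqueue
  process C: level=3
All levels: A:2, B:0, C:3, D:1, E:1, F:0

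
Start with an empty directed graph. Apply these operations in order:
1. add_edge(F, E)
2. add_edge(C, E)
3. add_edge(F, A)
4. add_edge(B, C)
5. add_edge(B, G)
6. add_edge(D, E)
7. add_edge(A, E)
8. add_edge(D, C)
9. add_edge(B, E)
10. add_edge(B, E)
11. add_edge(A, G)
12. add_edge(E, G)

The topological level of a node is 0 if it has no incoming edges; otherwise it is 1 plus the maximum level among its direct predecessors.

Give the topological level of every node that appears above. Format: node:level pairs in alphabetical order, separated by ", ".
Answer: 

Answer: A:1, B:0, C:1, D:0, E:2, F:0, G:3

Derivation:
Op 1: add_edge(F, E). Edges now: 1
Op 2: add_edge(C, E). Edges now: 2
Op 3: add_edge(F, A). Edges now: 3
Op 4: add_edge(B, C). Edges now: 4
Op 5: add_edge(B, G). Edges now: 5
Op 6: add_edge(D, E). Edges now: 6
Op 7: add_edge(A, E). Edges now: 7
Op 8: add_edge(D, C). Edges now: 8
Op 9: add_edge(B, E). Edges now: 9
Op 10: add_edge(B, E) (duplicate, no change). Edges now: 9
Op 11: add_edge(A, G). Edges now: 10
Op 12: add_edge(E, G). Edges now: 11
Compute levels (Kahn BFS):
  sources (in-degree 0): B, D, F
  process B: level=0
    B->C: in-degree(C)=1, level(C)>=1
    B->E: in-degree(E)=4, level(E)>=1
    B->G: in-degree(G)=2, level(G)>=1
  process D: level=0
    D->C: in-degree(C)=0, level(C)=1, enqueue
    D->E: in-degree(E)=3, level(E)>=1
  process F: level=0
    F->A: in-degree(A)=0, level(A)=1, enqueue
    F->E: in-degree(E)=2, level(E)>=1
  process C: level=1
    C->E: in-degree(E)=1, level(E)>=2
  process A: level=1
    A->E: in-degree(E)=0, level(E)=2, enqueue
    A->G: in-degree(G)=1, level(G)>=2
  process E: level=2
    E->G: in-degree(G)=0, level(G)=3, enqueue
  process G: level=3
All levels: A:1, B:0, C:1, D:0, E:2, F:0, G:3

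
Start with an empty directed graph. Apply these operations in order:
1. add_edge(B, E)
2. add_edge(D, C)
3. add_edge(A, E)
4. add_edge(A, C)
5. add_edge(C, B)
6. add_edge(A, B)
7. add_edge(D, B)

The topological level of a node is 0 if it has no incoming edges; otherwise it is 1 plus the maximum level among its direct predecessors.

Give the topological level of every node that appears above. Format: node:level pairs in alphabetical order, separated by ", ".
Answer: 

Op 1: add_edge(B, E). Edges now: 1
Op 2: add_edge(D, C). Edges now: 2
Op 3: add_edge(A, E). Edges now: 3
Op 4: add_edge(A, C). Edges now: 4
Op 5: add_edge(C, B). Edges now: 5
Op 6: add_edge(A, B). Edges now: 6
Op 7: add_edge(D, B). Edges now: 7
Compute levels (Kahn BFS):
  sources (in-degree 0): A, D
  process A: level=0
    A->B: in-degree(B)=2, level(B)>=1
    A->C: in-degree(C)=1, level(C)>=1
    A->E: in-degree(E)=1, level(E)>=1
  process D: level=0
    D->B: in-degree(B)=1, level(B)>=1
    D->C: in-degree(C)=0, level(C)=1, enqueue
  process C: level=1
    C->B: in-degree(B)=0, level(B)=2, enqueue
  process B: level=2
    B->E: in-degree(E)=0, level(E)=3, enqueue
  process E: level=3
All levels: A:0, B:2, C:1, D:0, E:3

Answer: A:0, B:2, C:1, D:0, E:3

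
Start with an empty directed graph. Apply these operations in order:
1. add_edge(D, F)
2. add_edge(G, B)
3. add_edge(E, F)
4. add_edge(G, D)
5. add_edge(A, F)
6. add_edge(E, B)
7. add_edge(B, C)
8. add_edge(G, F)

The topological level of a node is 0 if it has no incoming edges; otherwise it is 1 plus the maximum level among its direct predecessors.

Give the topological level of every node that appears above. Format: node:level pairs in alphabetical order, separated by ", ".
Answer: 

Op 1: add_edge(D, F). Edges now: 1
Op 2: add_edge(G, B). Edges now: 2
Op 3: add_edge(E, F). Edges now: 3
Op 4: add_edge(G, D). Edges now: 4
Op 5: add_edge(A, F). Edges now: 5
Op 6: add_edge(E, B). Edges now: 6
Op 7: add_edge(B, C). Edges now: 7
Op 8: add_edge(G, F). Edges now: 8
Compute levels (Kahn BFS):
  sources (in-degree 0): A, E, G
  process A: level=0
    A->F: in-degree(F)=3, level(F)>=1
  process E: level=0
    E->B: in-degree(B)=1, level(B)>=1
    E->F: in-degree(F)=2, level(F)>=1
  process G: level=0
    G->B: in-degree(B)=0, level(B)=1, enqueue
    G->D: in-degree(D)=0, level(D)=1, enqueue
    G->F: in-degree(F)=1, level(F)>=1
  process B: level=1
    B->C: in-degree(C)=0, level(C)=2, enqueue
  process D: level=1
    D->F: in-degree(F)=0, level(F)=2, enqueue
  process C: level=2
  process F: level=2
All levels: A:0, B:1, C:2, D:1, E:0, F:2, G:0

Answer: A:0, B:1, C:2, D:1, E:0, F:2, G:0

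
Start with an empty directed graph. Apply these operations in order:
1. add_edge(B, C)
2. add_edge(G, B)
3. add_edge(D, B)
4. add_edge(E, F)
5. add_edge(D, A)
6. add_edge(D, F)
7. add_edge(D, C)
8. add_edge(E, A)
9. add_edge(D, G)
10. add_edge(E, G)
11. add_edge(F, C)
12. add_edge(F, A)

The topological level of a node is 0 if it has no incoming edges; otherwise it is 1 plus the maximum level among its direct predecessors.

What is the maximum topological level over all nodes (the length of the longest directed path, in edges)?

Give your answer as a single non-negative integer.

Answer: 3

Derivation:
Op 1: add_edge(B, C). Edges now: 1
Op 2: add_edge(G, B). Edges now: 2
Op 3: add_edge(D, B). Edges now: 3
Op 4: add_edge(E, F). Edges now: 4
Op 5: add_edge(D, A). Edges now: 5
Op 6: add_edge(D, F). Edges now: 6
Op 7: add_edge(D, C). Edges now: 7
Op 8: add_edge(E, A). Edges now: 8
Op 9: add_edge(D, G). Edges now: 9
Op 10: add_edge(E, G). Edges now: 10
Op 11: add_edge(F, C). Edges now: 11
Op 12: add_edge(F, A). Edges now: 12
Compute levels (Kahn BFS):
  sources (in-degree 0): D, E
  process D: level=0
    D->A: in-degree(A)=2, level(A)>=1
    D->B: in-degree(B)=1, level(B)>=1
    D->C: in-degree(C)=2, level(C)>=1
    D->F: in-degree(F)=1, level(F)>=1
    D->G: in-degree(G)=1, level(G)>=1
  process E: level=0
    E->A: in-degree(A)=1, level(A)>=1
    E->F: in-degree(F)=0, level(F)=1, enqueue
    E->G: in-degree(G)=0, level(G)=1, enqueue
  process F: level=1
    F->A: in-degree(A)=0, level(A)=2, enqueue
    F->C: in-degree(C)=1, level(C)>=2
  process G: level=1
    G->B: in-degree(B)=0, level(B)=2, enqueue
  process A: level=2
  process B: level=2
    B->C: in-degree(C)=0, level(C)=3, enqueue
  process C: level=3
All levels: A:2, B:2, C:3, D:0, E:0, F:1, G:1
max level = 3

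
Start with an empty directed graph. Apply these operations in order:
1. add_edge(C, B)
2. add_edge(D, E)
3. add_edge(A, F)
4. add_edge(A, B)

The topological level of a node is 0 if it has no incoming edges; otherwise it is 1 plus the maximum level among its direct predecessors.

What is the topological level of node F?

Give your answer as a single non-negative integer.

Op 1: add_edge(C, B). Edges now: 1
Op 2: add_edge(D, E). Edges now: 2
Op 3: add_edge(A, F). Edges now: 3
Op 4: add_edge(A, B). Edges now: 4
Compute levels (Kahn BFS):
  sources (in-degree 0): A, C, D
  process A: level=0
    A->B: in-degree(B)=1, level(B)>=1
    A->F: in-degree(F)=0, level(F)=1, enqueue
  process C: level=0
    C->B: in-degree(B)=0, level(B)=1, enqueue
  process D: level=0
    D->E: in-degree(E)=0, level(E)=1, enqueue
  process F: level=1
  process B: level=1
  process E: level=1
All levels: A:0, B:1, C:0, D:0, E:1, F:1
level(F) = 1

Answer: 1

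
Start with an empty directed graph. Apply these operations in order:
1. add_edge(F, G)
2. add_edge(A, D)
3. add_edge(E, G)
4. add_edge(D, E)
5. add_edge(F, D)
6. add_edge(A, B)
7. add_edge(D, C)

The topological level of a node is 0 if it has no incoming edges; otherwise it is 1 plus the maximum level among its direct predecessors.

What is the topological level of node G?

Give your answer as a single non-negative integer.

Answer: 3

Derivation:
Op 1: add_edge(F, G). Edges now: 1
Op 2: add_edge(A, D). Edges now: 2
Op 3: add_edge(E, G). Edges now: 3
Op 4: add_edge(D, E). Edges now: 4
Op 5: add_edge(F, D). Edges now: 5
Op 6: add_edge(A, B). Edges now: 6
Op 7: add_edge(D, C). Edges now: 7
Compute levels (Kahn BFS):
  sources (in-degree 0): A, F
  process A: level=0
    A->B: in-degree(B)=0, level(B)=1, enqueue
    A->D: in-degree(D)=1, level(D)>=1
  process F: level=0
    F->D: in-degree(D)=0, level(D)=1, enqueue
    F->G: in-degree(G)=1, level(G)>=1
  process B: level=1
  process D: level=1
    D->C: in-degree(C)=0, level(C)=2, enqueue
    D->E: in-degree(E)=0, level(E)=2, enqueue
  process C: level=2
  process E: level=2
    E->G: in-degree(G)=0, level(G)=3, enqueue
  process G: level=3
All levels: A:0, B:1, C:2, D:1, E:2, F:0, G:3
level(G) = 3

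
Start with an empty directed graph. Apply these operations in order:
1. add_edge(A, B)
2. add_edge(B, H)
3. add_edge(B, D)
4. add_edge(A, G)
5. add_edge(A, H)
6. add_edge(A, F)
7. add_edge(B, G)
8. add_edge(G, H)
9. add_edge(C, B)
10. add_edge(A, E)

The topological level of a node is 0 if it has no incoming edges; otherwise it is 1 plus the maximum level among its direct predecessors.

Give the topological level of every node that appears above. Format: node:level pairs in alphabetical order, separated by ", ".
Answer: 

Answer: A:0, B:1, C:0, D:2, E:1, F:1, G:2, H:3

Derivation:
Op 1: add_edge(A, B). Edges now: 1
Op 2: add_edge(B, H). Edges now: 2
Op 3: add_edge(B, D). Edges now: 3
Op 4: add_edge(A, G). Edges now: 4
Op 5: add_edge(A, H). Edges now: 5
Op 6: add_edge(A, F). Edges now: 6
Op 7: add_edge(B, G). Edges now: 7
Op 8: add_edge(G, H). Edges now: 8
Op 9: add_edge(C, B). Edges now: 9
Op 10: add_edge(A, E). Edges now: 10
Compute levels (Kahn BFS):
  sources (in-degree 0): A, C
  process A: level=0
    A->B: in-degree(B)=1, level(B)>=1
    A->E: in-degree(E)=0, level(E)=1, enqueue
    A->F: in-degree(F)=0, level(F)=1, enqueue
    A->G: in-degree(G)=1, level(G)>=1
    A->H: in-degree(H)=2, level(H)>=1
  process C: level=0
    C->B: in-degree(B)=0, level(B)=1, enqueue
  process E: level=1
  process F: level=1
  process B: level=1
    B->D: in-degree(D)=0, level(D)=2, enqueue
    B->G: in-degree(G)=0, level(G)=2, enqueue
    B->H: in-degree(H)=1, level(H)>=2
  process D: level=2
  process G: level=2
    G->H: in-degree(H)=0, level(H)=3, enqueue
  process H: level=3
All levels: A:0, B:1, C:0, D:2, E:1, F:1, G:2, H:3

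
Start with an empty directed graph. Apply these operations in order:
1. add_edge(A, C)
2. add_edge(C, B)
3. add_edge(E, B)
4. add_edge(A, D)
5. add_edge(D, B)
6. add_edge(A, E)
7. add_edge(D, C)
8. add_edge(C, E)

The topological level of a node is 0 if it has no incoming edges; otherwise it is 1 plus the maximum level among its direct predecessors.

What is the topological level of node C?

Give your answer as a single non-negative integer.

Op 1: add_edge(A, C). Edges now: 1
Op 2: add_edge(C, B). Edges now: 2
Op 3: add_edge(E, B). Edges now: 3
Op 4: add_edge(A, D). Edges now: 4
Op 5: add_edge(D, B). Edges now: 5
Op 6: add_edge(A, E). Edges now: 6
Op 7: add_edge(D, C). Edges now: 7
Op 8: add_edge(C, E). Edges now: 8
Compute levels (Kahn BFS):
  sources (in-degree 0): A
  process A: level=0
    A->C: in-degree(C)=1, level(C)>=1
    A->D: in-degree(D)=0, level(D)=1, enqueue
    A->E: in-degree(E)=1, level(E)>=1
  process D: level=1
    D->B: in-degree(B)=2, level(B)>=2
    D->C: in-degree(C)=0, level(C)=2, enqueue
  process C: level=2
    C->B: in-degree(B)=1, level(B)>=3
    C->E: in-degree(E)=0, level(E)=3, enqueue
  process E: level=3
    E->B: in-degree(B)=0, level(B)=4, enqueue
  process B: level=4
All levels: A:0, B:4, C:2, D:1, E:3
level(C) = 2

Answer: 2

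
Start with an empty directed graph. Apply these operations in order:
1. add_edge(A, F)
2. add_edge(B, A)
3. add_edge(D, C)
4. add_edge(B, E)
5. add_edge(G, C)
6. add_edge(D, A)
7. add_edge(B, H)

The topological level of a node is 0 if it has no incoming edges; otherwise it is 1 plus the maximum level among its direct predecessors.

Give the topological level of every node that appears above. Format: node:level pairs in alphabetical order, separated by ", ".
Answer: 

Answer: A:1, B:0, C:1, D:0, E:1, F:2, G:0, H:1

Derivation:
Op 1: add_edge(A, F). Edges now: 1
Op 2: add_edge(B, A). Edges now: 2
Op 3: add_edge(D, C). Edges now: 3
Op 4: add_edge(B, E). Edges now: 4
Op 5: add_edge(G, C). Edges now: 5
Op 6: add_edge(D, A). Edges now: 6
Op 7: add_edge(B, H). Edges now: 7
Compute levels (Kahn BFS):
  sources (in-degree 0): B, D, G
  process B: level=0
    B->A: in-degree(A)=1, level(A)>=1
    B->E: in-degree(E)=0, level(E)=1, enqueue
    B->H: in-degree(H)=0, level(H)=1, enqueue
  process D: level=0
    D->A: in-degree(A)=0, level(A)=1, enqueue
    D->C: in-degree(C)=1, level(C)>=1
  process G: level=0
    G->C: in-degree(C)=0, level(C)=1, enqueue
  process E: level=1
  process H: level=1
  process A: level=1
    A->F: in-degree(F)=0, level(F)=2, enqueue
  process C: level=1
  process F: level=2
All levels: A:1, B:0, C:1, D:0, E:1, F:2, G:0, H:1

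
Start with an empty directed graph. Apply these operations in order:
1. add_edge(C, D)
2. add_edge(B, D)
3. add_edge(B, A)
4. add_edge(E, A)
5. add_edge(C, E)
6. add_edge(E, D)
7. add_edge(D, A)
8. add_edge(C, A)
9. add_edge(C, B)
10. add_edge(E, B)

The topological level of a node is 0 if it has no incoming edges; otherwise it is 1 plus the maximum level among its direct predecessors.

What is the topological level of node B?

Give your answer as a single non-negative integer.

Op 1: add_edge(C, D). Edges now: 1
Op 2: add_edge(B, D). Edges now: 2
Op 3: add_edge(B, A). Edges now: 3
Op 4: add_edge(E, A). Edges now: 4
Op 5: add_edge(C, E). Edges now: 5
Op 6: add_edge(E, D). Edges now: 6
Op 7: add_edge(D, A). Edges now: 7
Op 8: add_edge(C, A). Edges now: 8
Op 9: add_edge(C, B). Edges now: 9
Op 10: add_edge(E, B). Edges now: 10
Compute levels (Kahn BFS):
  sources (in-degree 0): C
  process C: level=0
    C->A: in-degree(A)=3, level(A)>=1
    C->B: in-degree(B)=1, level(B)>=1
    C->D: in-degree(D)=2, level(D)>=1
    C->E: in-degree(E)=0, level(E)=1, enqueue
  process E: level=1
    E->A: in-degree(A)=2, level(A)>=2
    E->B: in-degree(B)=0, level(B)=2, enqueue
    E->D: in-degree(D)=1, level(D)>=2
  process B: level=2
    B->A: in-degree(A)=1, level(A)>=3
    B->D: in-degree(D)=0, level(D)=3, enqueue
  process D: level=3
    D->A: in-degree(A)=0, level(A)=4, enqueue
  process A: level=4
All levels: A:4, B:2, C:0, D:3, E:1
level(B) = 2

Answer: 2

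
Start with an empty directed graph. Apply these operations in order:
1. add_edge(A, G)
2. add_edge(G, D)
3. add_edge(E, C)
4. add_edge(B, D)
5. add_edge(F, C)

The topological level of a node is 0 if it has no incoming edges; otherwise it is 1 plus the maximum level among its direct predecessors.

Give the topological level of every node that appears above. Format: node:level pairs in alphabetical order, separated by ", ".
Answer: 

Answer: A:0, B:0, C:1, D:2, E:0, F:0, G:1

Derivation:
Op 1: add_edge(A, G). Edges now: 1
Op 2: add_edge(G, D). Edges now: 2
Op 3: add_edge(E, C). Edges now: 3
Op 4: add_edge(B, D). Edges now: 4
Op 5: add_edge(F, C). Edges now: 5
Compute levels (Kahn BFS):
  sources (in-degree 0): A, B, E, F
  process A: level=0
    A->G: in-degree(G)=0, level(G)=1, enqueue
  process B: level=0
    B->D: in-degree(D)=1, level(D)>=1
  process E: level=0
    E->C: in-degree(C)=1, level(C)>=1
  process F: level=0
    F->C: in-degree(C)=0, level(C)=1, enqueue
  process G: level=1
    G->D: in-degree(D)=0, level(D)=2, enqueue
  process C: level=1
  process D: level=2
All levels: A:0, B:0, C:1, D:2, E:0, F:0, G:1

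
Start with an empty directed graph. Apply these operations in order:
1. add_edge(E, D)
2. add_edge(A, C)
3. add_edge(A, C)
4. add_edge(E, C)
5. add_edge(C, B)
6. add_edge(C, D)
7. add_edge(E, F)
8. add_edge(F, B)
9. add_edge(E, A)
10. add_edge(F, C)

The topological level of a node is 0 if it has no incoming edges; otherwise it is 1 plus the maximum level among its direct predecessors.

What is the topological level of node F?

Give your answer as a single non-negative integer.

Answer: 1

Derivation:
Op 1: add_edge(E, D). Edges now: 1
Op 2: add_edge(A, C). Edges now: 2
Op 3: add_edge(A, C) (duplicate, no change). Edges now: 2
Op 4: add_edge(E, C). Edges now: 3
Op 5: add_edge(C, B). Edges now: 4
Op 6: add_edge(C, D). Edges now: 5
Op 7: add_edge(E, F). Edges now: 6
Op 8: add_edge(F, B). Edges now: 7
Op 9: add_edge(E, A). Edges now: 8
Op 10: add_edge(F, C). Edges now: 9
Compute levels (Kahn BFS):
  sources (in-degree 0): E
  process E: level=0
    E->A: in-degree(A)=0, level(A)=1, enqueue
    E->C: in-degree(C)=2, level(C)>=1
    E->D: in-degree(D)=1, level(D)>=1
    E->F: in-degree(F)=0, level(F)=1, enqueue
  process A: level=1
    A->C: in-degree(C)=1, level(C)>=2
  process F: level=1
    F->B: in-degree(B)=1, level(B)>=2
    F->C: in-degree(C)=0, level(C)=2, enqueue
  process C: level=2
    C->B: in-degree(B)=0, level(B)=3, enqueue
    C->D: in-degree(D)=0, level(D)=3, enqueue
  process B: level=3
  process D: level=3
All levels: A:1, B:3, C:2, D:3, E:0, F:1
level(F) = 1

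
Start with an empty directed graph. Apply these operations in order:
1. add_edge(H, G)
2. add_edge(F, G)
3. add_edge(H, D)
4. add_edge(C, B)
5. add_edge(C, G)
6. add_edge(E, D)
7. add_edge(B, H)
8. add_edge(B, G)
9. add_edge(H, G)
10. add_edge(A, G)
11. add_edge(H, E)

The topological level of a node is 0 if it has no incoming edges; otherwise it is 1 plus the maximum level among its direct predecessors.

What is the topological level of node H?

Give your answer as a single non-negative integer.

Answer: 2

Derivation:
Op 1: add_edge(H, G). Edges now: 1
Op 2: add_edge(F, G). Edges now: 2
Op 3: add_edge(H, D). Edges now: 3
Op 4: add_edge(C, B). Edges now: 4
Op 5: add_edge(C, G). Edges now: 5
Op 6: add_edge(E, D). Edges now: 6
Op 7: add_edge(B, H). Edges now: 7
Op 8: add_edge(B, G). Edges now: 8
Op 9: add_edge(H, G) (duplicate, no change). Edges now: 8
Op 10: add_edge(A, G). Edges now: 9
Op 11: add_edge(H, E). Edges now: 10
Compute levels (Kahn BFS):
  sources (in-degree 0): A, C, F
  process A: level=0
    A->G: in-degree(G)=4, level(G)>=1
  process C: level=0
    C->B: in-degree(B)=0, level(B)=1, enqueue
    C->G: in-degree(G)=3, level(G)>=1
  process F: level=0
    F->G: in-degree(G)=2, level(G)>=1
  process B: level=1
    B->G: in-degree(G)=1, level(G)>=2
    B->H: in-degree(H)=0, level(H)=2, enqueue
  process H: level=2
    H->D: in-degree(D)=1, level(D)>=3
    H->E: in-degree(E)=0, level(E)=3, enqueue
    H->G: in-degree(G)=0, level(G)=3, enqueue
  process E: level=3
    E->D: in-degree(D)=0, level(D)=4, enqueue
  process G: level=3
  process D: level=4
All levels: A:0, B:1, C:0, D:4, E:3, F:0, G:3, H:2
level(H) = 2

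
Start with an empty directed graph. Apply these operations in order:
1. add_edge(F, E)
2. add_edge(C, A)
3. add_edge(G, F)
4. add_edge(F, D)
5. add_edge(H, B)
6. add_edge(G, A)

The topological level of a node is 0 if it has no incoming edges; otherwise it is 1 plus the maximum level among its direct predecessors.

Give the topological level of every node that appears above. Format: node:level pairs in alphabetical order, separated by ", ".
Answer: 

Answer: A:1, B:1, C:0, D:2, E:2, F:1, G:0, H:0

Derivation:
Op 1: add_edge(F, E). Edges now: 1
Op 2: add_edge(C, A). Edges now: 2
Op 3: add_edge(G, F). Edges now: 3
Op 4: add_edge(F, D). Edges now: 4
Op 5: add_edge(H, B). Edges now: 5
Op 6: add_edge(G, A). Edges now: 6
Compute levels (Kahn BFS):
  sources (in-degree 0): C, G, H
  process C: level=0
    C->A: in-degree(A)=1, level(A)>=1
  process G: level=0
    G->A: in-degree(A)=0, level(A)=1, enqueue
    G->F: in-degree(F)=0, level(F)=1, enqueue
  process H: level=0
    H->B: in-degree(B)=0, level(B)=1, enqueue
  process A: level=1
  process F: level=1
    F->D: in-degree(D)=0, level(D)=2, enqueue
    F->E: in-degree(E)=0, level(E)=2, enqueue
  process B: level=1
  process D: level=2
  process E: level=2
All levels: A:1, B:1, C:0, D:2, E:2, F:1, G:0, H:0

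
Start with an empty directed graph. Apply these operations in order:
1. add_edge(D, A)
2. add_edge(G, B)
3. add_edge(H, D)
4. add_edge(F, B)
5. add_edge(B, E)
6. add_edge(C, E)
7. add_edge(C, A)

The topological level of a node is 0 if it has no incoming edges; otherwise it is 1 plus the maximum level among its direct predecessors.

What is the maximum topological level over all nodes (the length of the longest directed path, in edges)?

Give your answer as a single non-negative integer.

Op 1: add_edge(D, A). Edges now: 1
Op 2: add_edge(G, B). Edges now: 2
Op 3: add_edge(H, D). Edges now: 3
Op 4: add_edge(F, B). Edges now: 4
Op 5: add_edge(B, E). Edges now: 5
Op 6: add_edge(C, E). Edges now: 6
Op 7: add_edge(C, A). Edges now: 7
Compute levels (Kahn BFS):
  sources (in-degree 0): C, F, G, H
  process C: level=0
    C->A: in-degree(A)=1, level(A)>=1
    C->E: in-degree(E)=1, level(E)>=1
  process F: level=0
    F->B: in-degree(B)=1, level(B)>=1
  process G: level=0
    G->B: in-degree(B)=0, level(B)=1, enqueue
  process H: level=0
    H->D: in-degree(D)=0, level(D)=1, enqueue
  process B: level=1
    B->E: in-degree(E)=0, level(E)=2, enqueue
  process D: level=1
    D->A: in-degree(A)=0, level(A)=2, enqueue
  process E: level=2
  process A: level=2
All levels: A:2, B:1, C:0, D:1, E:2, F:0, G:0, H:0
max level = 2

Answer: 2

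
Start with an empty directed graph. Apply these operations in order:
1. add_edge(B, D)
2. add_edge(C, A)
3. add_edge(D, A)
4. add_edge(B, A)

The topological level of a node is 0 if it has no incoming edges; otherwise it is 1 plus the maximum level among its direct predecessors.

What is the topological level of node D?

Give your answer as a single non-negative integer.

Op 1: add_edge(B, D). Edges now: 1
Op 2: add_edge(C, A). Edges now: 2
Op 3: add_edge(D, A). Edges now: 3
Op 4: add_edge(B, A). Edges now: 4
Compute levels (Kahn BFS):
  sources (in-degree 0): B, C
  process B: level=0
    B->A: in-degree(A)=2, level(A)>=1
    B->D: in-degree(D)=0, level(D)=1, enqueue
  process C: level=0
    C->A: in-degree(A)=1, level(A)>=1
  process D: level=1
    D->A: in-degree(A)=0, level(A)=2, enqueue
  process A: level=2
All levels: A:2, B:0, C:0, D:1
level(D) = 1

Answer: 1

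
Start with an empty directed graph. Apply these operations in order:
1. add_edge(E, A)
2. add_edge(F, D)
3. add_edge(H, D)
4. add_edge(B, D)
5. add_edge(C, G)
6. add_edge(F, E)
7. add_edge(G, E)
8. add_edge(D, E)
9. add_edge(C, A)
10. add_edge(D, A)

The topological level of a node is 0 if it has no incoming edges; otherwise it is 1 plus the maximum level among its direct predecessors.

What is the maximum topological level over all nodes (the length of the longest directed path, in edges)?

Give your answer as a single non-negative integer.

Op 1: add_edge(E, A). Edges now: 1
Op 2: add_edge(F, D). Edges now: 2
Op 3: add_edge(H, D). Edges now: 3
Op 4: add_edge(B, D). Edges now: 4
Op 5: add_edge(C, G). Edges now: 5
Op 6: add_edge(F, E). Edges now: 6
Op 7: add_edge(G, E). Edges now: 7
Op 8: add_edge(D, E). Edges now: 8
Op 9: add_edge(C, A). Edges now: 9
Op 10: add_edge(D, A). Edges now: 10
Compute levels (Kahn BFS):
  sources (in-degree 0): B, C, F, H
  process B: level=0
    B->D: in-degree(D)=2, level(D)>=1
  process C: level=0
    C->A: in-degree(A)=2, level(A)>=1
    C->G: in-degree(G)=0, level(G)=1, enqueue
  process F: level=0
    F->D: in-degree(D)=1, level(D)>=1
    F->E: in-degree(E)=2, level(E)>=1
  process H: level=0
    H->D: in-degree(D)=0, level(D)=1, enqueue
  process G: level=1
    G->E: in-degree(E)=1, level(E)>=2
  process D: level=1
    D->A: in-degree(A)=1, level(A)>=2
    D->E: in-degree(E)=0, level(E)=2, enqueue
  process E: level=2
    E->A: in-degree(A)=0, level(A)=3, enqueue
  process A: level=3
All levels: A:3, B:0, C:0, D:1, E:2, F:0, G:1, H:0
max level = 3

Answer: 3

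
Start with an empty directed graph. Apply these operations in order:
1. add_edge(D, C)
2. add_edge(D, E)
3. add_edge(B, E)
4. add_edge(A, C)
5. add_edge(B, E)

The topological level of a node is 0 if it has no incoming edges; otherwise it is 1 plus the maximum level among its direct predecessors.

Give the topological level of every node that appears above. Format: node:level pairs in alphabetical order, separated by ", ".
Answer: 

Op 1: add_edge(D, C). Edges now: 1
Op 2: add_edge(D, E). Edges now: 2
Op 3: add_edge(B, E). Edges now: 3
Op 4: add_edge(A, C). Edges now: 4
Op 5: add_edge(B, E) (duplicate, no change). Edges now: 4
Compute levels (Kahn BFS):
  sources (in-degree 0): A, B, D
  process A: level=0
    A->C: in-degree(C)=1, level(C)>=1
  process B: level=0
    B->E: in-degree(E)=1, level(E)>=1
  process D: level=0
    D->C: in-degree(C)=0, level(C)=1, enqueue
    D->E: in-degree(E)=0, level(E)=1, enqueue
  process C: level=1
  process E: level=1
All levels: A:0, B:0, C:1, D:0, E:1

Answer: A:0, B:0, C:1, D:0, E:1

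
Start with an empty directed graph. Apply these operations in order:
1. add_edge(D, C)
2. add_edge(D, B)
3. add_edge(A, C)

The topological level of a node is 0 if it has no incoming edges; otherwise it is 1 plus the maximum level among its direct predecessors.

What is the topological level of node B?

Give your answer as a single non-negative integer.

Op 1: add_edge(D, C). Edges now: 1
Op 2: add_edge(D, B). Edges now: 2
Op 3: add_edge(A, C). Edges now: 3
Compute levels (Kahn BFS):
  sources (in-degree 0): A, D
  process A: level=0
    A->C: in-degree(C)=1, level(C)>=1
  process D: level=0
    D->B: in-degree(B)=0, level(B)=1, enqueue
    D->C: in-degree(C)=0, level(C)=1, enqueue
  process B: level=1
  process C: level=1
All levels: A:0, B:1, C:1, D:0
level(B) = 1

Answer: 1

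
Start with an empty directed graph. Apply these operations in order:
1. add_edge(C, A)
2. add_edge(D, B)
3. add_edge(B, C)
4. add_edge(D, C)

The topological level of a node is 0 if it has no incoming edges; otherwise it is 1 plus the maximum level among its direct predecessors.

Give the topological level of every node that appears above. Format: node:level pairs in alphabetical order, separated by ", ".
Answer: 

Answer: A:3, B:1, C:2, D:0

Derivation:
Op 1: add_edge(C, A). Edges now: 1
Op 2: add_edge(D, B). Edges now: 2
Op 3: add_edge(B, C). Edges now: 3
Op 4: add_edge(D, C). Edges now: 4
Compute levels (Kahn BFS):
  sources (in-degree 0): D
  process D: level=0
    D->B: in-degree(B)=0, level(B)=1, enqueue
    D->C: in-degree(C)=1, level(C)>=1
  process B: level=1
    B->C: in-degree(C)=0, level(C)=2, enqueue
  process C: level=2
    C->A: in-degree(A)=0, level(A)=3, enqueue
  process A: level=3
All levels: A:3, B:1, C:2, D:0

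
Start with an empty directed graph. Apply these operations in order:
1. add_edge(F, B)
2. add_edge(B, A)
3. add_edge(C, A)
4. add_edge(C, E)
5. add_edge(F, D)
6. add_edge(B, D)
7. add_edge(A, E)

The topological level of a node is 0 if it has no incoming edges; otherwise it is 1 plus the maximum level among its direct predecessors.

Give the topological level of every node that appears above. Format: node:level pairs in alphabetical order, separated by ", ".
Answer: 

Op 1: add_edge(F, B). Edges now: 1
Op 2: add_edge(B, A). Edges now: 2
Op 3: add_edge(C, A). Edges now: 3
Op 4: add_edge(C, E). Edges now: 4
Op 5: add_edge(F, D). Edges now: 5
Op 6: add_edge(B, D). Edges now: 6
Op 7: add_edge(A, E). Edges now: 7
Compute levels (Kahn BFS):
  sources (in-degree 0): C, F
  process C: level=0
    C->A: in-degree(A)=1, level(A)>=1
    C->E: in-degree(E)=1, level(E)>=1
  process F: level=0
    F->B: in-degree(B)=0, level(B)=1, enqueue
    F->D: in-degree(D)=1, level(D)>=1
  process B: level=1
    B->A: in-degree(A)=0, level(A)=2, enqueue
    B->D: in-degree(D)=0, level(D)=2, enqueue
  process A: level=2
    A->E: in-degree(E)=0, level(E)=3, enqueue
  process D: level=2
  process E: level=3
All levels: A:2, B:1, C:0, D:2, E:3, F:0

Answer: A:2, B:1, C:0, D:2, E:3, F:0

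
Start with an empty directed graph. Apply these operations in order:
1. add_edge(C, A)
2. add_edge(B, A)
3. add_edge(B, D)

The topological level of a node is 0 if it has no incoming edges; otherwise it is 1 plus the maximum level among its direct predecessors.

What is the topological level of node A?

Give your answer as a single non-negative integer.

Op 1: add_edge(C, A). Edges now: 1
Op 2: add_edge(B, A). Edges now: 2
Op 3: add_edge(B, D). Edges now: 3
Compute levels (Kahn BFS):
  sources (in-degree 0): B, C
  process B: level=0
    B->A: in-degree(A)=1, level(A)>=1
    B->D: in-degree(D)=0, level(D)=1, enqueue
  process C: level=0
    C->A: in-degree(A)=0, level(A)=1, enqueue
  process D: level=1
  process A: level=1
All levels: A:1, B:0, C:0, D:1
level(A) = 1

Answer: 1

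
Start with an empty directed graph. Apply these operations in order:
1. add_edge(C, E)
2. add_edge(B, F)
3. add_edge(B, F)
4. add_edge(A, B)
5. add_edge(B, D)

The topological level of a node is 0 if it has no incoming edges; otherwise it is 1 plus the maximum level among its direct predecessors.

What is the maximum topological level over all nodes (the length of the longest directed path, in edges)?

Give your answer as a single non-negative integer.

Op 1: add_edge(C, E). Edges now: 1
Op 2: add_edge(B, F). Edges now: 2
Op 3: add_edge(B, F) (duplicate, no change). Edges now: 2
Op 4: add_edge(A, B). Edges now: 3
Op 5: add_edge(B, D). Edges now: 4
Compute levels (Kahn BFS):
  sources (in-degree 0): A, C
  process A: level=0
    A->B: in-degree(B)=0, level(B)=1, enqueue
  process C: level=0
    C->E: in-degree(E)=0, level(E)=1, enqueue
  process B: level=1
    B->D: in-degree(D)=0, level(D)=2, enqueue
    B->F: in-degree(F)=0, level(F)=2, enqueue
  process E: level=1
  process D: level=2
  process F: level=2
All levels: A:0, B:1, C:0, D:2, E:1, F:2
max level = 2

Answer: 2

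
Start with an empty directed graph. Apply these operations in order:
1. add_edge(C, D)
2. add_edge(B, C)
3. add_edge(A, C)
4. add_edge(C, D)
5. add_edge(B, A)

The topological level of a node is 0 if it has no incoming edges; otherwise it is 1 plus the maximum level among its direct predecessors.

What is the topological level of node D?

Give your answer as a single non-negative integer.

Op 1: add_edge(C, D). Edges now: 1
Op 2: add_edge(B, C). Edges now: 2
Op 3: add_edge(A, C). Edges now: 3
Op 4: add_edge(C, D) (duplicate, no change). Edges now: 3
Op 5: add_edge(B, A). Edges now: 4
Compute levels (Kahn BFS):
  sources (in-degree 0): B
  process B: level=0
    B->A: in-degree(A)=0, level(A)=1, enqueue
    B->C: in-degree(C)=1, level(C)>=1
  process A: level=1
    A->C: in-degree(C)=0, level(C)=2, enqueue
  process C: level=2
    C->D: in-degree(D)=0, level(D)=3, enqueue
  process D: level=3
All levels: A:1, B:0, C:2, D:3
level(D) = 3

Answer: 3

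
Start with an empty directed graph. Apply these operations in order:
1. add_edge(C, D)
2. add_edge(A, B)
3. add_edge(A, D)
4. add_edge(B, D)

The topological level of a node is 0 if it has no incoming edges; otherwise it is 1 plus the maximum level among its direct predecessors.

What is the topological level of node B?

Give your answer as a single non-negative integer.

Answer: 1

Derivation:
Op 1: add_edge(C, D). Edges now: 1
Op 2: add_edge(A, B). Edges now: 2
Op 3: add_edge(A, D). Edges now: 3
Op 4: add_edge(B, D). Edges now: 4
Compute levels (Kahn BFS):
  sources (in-degree 0): A, C
  process A: level=0
    A->B: in-degree(B)=0, level(B)=1, enqueue
    A->D: in-degree(D)=2, level(D)>=1
  process C: level=0
    C->D: in-degree(D)=1, level(D)>=1
  process B: level=1
    B->D: in-degree(D)=0, level(D)=2, enqueue
  process D: level=2
All levels: A:0, B:1, C:0, D:2
level(B) = 1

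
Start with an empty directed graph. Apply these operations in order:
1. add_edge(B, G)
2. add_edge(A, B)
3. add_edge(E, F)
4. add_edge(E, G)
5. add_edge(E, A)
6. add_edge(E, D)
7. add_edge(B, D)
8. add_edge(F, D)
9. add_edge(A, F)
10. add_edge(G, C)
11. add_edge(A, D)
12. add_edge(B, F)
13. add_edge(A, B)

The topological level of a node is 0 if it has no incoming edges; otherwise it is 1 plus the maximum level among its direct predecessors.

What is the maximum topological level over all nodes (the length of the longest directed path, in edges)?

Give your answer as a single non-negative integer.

Op 1: add_edge(B, G). Edges now: 1
Op 2: add_edge(A, B). Edges now: 2
Op 3: add_edge(E, F). Edges now: 3
Op 4: add_edge(E, G). Edges now: 4
Op 5: add_edge(E, A). Edges now: 5
Op 6: add_edge(E, D). Edges now: 6
Op 7: add_edge(B, D). Edges now: 7
Op 8: add_edge(F, D). Edges now: 8
Op 9: add_edge(A, F). Edges now: 9
Op 10: add_edge(G, C). Edges now: 10
Op 11: add_edge(A, D). Edges now: 11
Op 12: add_edge(B, F). Edges now: 12
Op 13: add_edge(A, B) (duplicate, no change). Edges now: 12
Compute levels (Kahn BFS):
  sources (in-degree 0): E
  process E: level=0
    E->A: in-degree(A)=0, level(A)=1, enqueue
    E->D: in-degree(D)=3, level(D)>=1
    E->F: in-degree(F)=2, level(F)>=1
    E->G: in-degree(G)=1, level(G)>=1
  process A: level=1
    A->B: in-degree(B)=0, level(B)=2, enqueue
    A->D: in-degree(D)=2, level(D)>=2
    A->F: in-degree(F)=1, level(F)>=2
  process B: level=2
    B->D: in-degree(D)=1, level(D)>=3
    B->F: in-degree(F)=0, level(F)=3, enqueue
    B->G: in-degree(G)=0, level(G)=3, enqueue
  process F: level=3
    F->D: in-degree(D)=0, level(D)=4, enqueue
  process G: level=3
    G->C: in-degree(C)=0, level(C)=4, enqueue
  process D: level=4
  process C: level=4
All levels: A:1, B:2, C:4, D:4, E:0, F:3, G:3
max level = 4

Answer: 4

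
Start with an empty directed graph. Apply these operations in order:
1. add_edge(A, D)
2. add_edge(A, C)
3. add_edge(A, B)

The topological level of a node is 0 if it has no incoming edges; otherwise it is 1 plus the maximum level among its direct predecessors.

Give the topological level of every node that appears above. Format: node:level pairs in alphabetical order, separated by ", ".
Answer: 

Op 1: add_edge(A, D). Edges now: 1
Op 2: add_edge(A, C). Edges now: 2
Op 3: add_edge(A, B). Edges now: 3
Compute levels (Kahn BFS):
  sources (in-degree 0): A
  process A: level=0
    A->B: in-degree(B)=0, level(B)=1, enqueue
    A->C: in-degree(C)=0, level(C)=1, enqueue
    A->D: in-degree(D)=0, level(D)=1, enqueue
  process B: level=1
  process C: level=1
  process D: level=1
All levels: A:0, B:1, C:1, D:1

Answer: A:0, B:1, C:1, D:1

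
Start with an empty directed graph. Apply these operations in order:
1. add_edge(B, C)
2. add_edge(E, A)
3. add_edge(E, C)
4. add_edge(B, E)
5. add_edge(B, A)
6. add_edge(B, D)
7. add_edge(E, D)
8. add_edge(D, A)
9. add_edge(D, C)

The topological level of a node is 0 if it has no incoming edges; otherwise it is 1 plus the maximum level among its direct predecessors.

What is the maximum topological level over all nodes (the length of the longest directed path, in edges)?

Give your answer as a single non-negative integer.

Answer: 3

Derivation:
Op 1: add_edge(B, C). Edges now: 1
Op 2: add_edge(E, A). Edges now: 2
Op 3: add_edge(E, C). Edges now: 3
Op 4: add_edge(B, E). Edges now: 4
Op 5: add_edge(B, A). Edges now: 5
Op 6: add_edge(B, D). Edges now: 6
Op 7: add_edge(E, D). Edges now: 7
Op 8: add_edge(D, A). Edges now: 8
Op 9: add_edge(D, C). Edges now: 9
Compute levels (Kahn BFS):
  sources (in-degree 0): B
  process B: level=0
    B->A: in-degree(A)=2, level(A)>=1
    B->C: in-degree(C)=2, level(C)>=1
    B->D: in-degree(D)=1, level(D)>=1
    B->E: in-degree(E)=0, level(E)=1, enqueue
  process E: level=1
    E->A: in-degree(A)=1, level(A)>=2
    E->C: in-degree(C)=1, level(C)>=2
    E->D: in-degree(D)=0, level(D)=2, enqueue
  process D: level=2
    D->A: in-degree(A)=0, level(A)=3, enqueue
    D->C: in-degree(C)=0, level(C)=3, enqueue
  process A: level=3
  process C: level=3
All levels: A:3, B:0, C:3, D:2, E:1
max level = 3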